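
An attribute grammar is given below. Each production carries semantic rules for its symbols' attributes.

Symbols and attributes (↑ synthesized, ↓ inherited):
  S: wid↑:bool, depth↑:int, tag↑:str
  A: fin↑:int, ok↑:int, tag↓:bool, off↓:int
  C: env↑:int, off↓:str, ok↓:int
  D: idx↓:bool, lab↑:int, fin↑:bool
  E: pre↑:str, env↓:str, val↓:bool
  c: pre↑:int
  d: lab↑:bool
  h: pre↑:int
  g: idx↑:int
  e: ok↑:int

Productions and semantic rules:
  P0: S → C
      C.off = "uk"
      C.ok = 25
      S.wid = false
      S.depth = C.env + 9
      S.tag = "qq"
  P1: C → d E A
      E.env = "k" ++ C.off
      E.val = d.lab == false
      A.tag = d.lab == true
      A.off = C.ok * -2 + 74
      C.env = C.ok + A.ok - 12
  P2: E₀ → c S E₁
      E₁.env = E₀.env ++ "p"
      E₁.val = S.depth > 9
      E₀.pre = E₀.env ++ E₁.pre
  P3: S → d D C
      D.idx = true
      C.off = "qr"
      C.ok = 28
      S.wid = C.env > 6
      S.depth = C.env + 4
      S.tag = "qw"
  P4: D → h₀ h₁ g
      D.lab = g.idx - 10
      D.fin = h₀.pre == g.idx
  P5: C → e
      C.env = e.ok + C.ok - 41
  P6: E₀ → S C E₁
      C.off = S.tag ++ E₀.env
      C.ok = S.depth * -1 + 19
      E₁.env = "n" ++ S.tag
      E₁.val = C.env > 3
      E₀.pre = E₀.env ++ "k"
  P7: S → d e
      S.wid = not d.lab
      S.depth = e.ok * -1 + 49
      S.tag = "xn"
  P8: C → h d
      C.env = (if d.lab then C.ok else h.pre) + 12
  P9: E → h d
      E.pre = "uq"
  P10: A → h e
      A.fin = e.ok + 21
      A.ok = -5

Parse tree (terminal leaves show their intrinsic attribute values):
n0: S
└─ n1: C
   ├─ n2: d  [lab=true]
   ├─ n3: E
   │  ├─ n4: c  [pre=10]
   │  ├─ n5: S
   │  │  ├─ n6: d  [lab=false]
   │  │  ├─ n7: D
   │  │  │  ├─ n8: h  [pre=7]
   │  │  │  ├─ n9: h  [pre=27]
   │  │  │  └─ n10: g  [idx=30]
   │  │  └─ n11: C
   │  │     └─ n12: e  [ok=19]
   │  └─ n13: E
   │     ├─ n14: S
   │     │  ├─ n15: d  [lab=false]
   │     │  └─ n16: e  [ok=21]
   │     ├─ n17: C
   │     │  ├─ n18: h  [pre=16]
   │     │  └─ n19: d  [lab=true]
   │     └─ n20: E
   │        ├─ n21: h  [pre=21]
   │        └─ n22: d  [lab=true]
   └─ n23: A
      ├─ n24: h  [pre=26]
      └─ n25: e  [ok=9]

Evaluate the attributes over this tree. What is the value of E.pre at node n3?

1. n1.off = "uk"  ["uk"]
2. n1.ok = 25  [25]
3. n2.lab = true  [terminal]
4. n3.env = "kuk"  ["k" ++ C.off]
5. n3.val = false  [d.lab == false]
6. n4.pre = 10  [terminal]
7. n6.lab = false  [terminal]
8. n7.idx = true  [true]
9. n8.pre = 7  [terminal]
10. n9.pre = 27  [terminal]
11. n10.idx = 30  [terminal]
12. n7.lab = 20  [g.idx - 10]
13. n7.fin = false  [h₀.pre == g.idx]
14. n11.off = "qr"  ["qr"]
15. n11.ok = 28  [28]
16. n12.ok = 19  [terminal]
17. n11.env = 6  [e.ok + C.ok - 41]
18. n5.wid = false  [C.env > 6]
19. n5.depth = 10  [C.env + 4]
20. n5.tag = "qw"  ["qw"]
21. n13.env = "kukp"  [E₀.env ++ "p"]
22. n13.val = true  [S.depth > 9]
23. n15.lab = false  [terminal]
24. n16.ok = 21  [terminal]
25. n14.wid = true  [not d.lab]
26. n14.depth = 28  [e.ok * -1 + 49]
27. n14.tag = "xn"  ["xn"]
28. n17.off = "xnkukp"  [S.tag ++ E₀.env]
29. n17.ok = -9  [S.depth * -1 + 19]
30. n18.pre = 16  [terminal]
31. n19.lab = true  [terminal]
32. n17.env = 3  [(if d.lab then C.ok else h.pre) + 12]
33. n20.env = "nxn"  ["n" ++ S.tag]
34. n20.val = false  [C.env > 3]
35. n21.pre = 21  [terminal]
36. n22.lab = true  [terminal]
37. n20.pre = "uq"  ["uq"]
38. n13.pre = "kukpk"  [E₀.env ++ "k"]
39. n3.pre = "kukkukpk"  [E₀.env ++ E₁.pre]
40. n23.tag = true  [d.lab == true]
41. n23.off = 24  [C.ok * -2 + 74]
42. n24.pre = 26  [terminal]
43. n25.ok = 9  [terminal]
44. n23.fin = 30  [e.ok + 21]
45. n23.ok = -5  [-5]
46. n1.env = 8  [C.ok + A.ok - 12]
47. n0.wid = false  [false]
48. n0.depth = 17  [C.env + 9]
49. n0.tag = "qq"  ["qq"]

"kukkukpk"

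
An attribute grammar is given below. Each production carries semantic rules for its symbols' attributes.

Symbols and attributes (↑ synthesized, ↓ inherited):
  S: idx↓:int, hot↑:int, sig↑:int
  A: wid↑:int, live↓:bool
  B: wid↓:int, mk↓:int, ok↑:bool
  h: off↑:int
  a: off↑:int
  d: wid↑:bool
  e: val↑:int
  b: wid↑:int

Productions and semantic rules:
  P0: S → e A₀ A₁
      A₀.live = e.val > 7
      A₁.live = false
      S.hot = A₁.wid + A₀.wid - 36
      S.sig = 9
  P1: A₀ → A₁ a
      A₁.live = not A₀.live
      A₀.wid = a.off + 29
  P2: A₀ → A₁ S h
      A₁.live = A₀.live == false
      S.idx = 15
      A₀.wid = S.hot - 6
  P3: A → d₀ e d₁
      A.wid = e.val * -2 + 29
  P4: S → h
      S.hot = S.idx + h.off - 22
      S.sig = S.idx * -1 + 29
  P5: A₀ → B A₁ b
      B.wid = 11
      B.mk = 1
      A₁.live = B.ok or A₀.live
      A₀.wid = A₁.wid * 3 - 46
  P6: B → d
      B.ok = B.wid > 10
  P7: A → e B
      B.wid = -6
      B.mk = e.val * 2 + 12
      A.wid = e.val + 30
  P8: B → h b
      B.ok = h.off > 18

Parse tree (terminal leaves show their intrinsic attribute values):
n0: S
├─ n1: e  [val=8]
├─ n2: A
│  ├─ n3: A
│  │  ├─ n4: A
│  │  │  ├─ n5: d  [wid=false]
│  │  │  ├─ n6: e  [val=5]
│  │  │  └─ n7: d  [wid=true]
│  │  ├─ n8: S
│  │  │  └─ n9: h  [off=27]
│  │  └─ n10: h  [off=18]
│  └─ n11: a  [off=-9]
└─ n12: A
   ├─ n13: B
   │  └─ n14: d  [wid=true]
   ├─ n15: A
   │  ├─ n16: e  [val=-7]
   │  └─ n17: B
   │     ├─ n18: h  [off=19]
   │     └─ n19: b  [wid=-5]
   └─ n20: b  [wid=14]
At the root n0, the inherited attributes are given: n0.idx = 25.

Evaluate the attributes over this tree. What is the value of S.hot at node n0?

7

1. n0.idx = 25  [given at root]
2. n1.val = 8  [terminal]
3. n2.live = true  [e.val > 7]
4. n3.live = false  [not A₀.live]
5. n4.live = true  [A₀.live == false]
6. n5.wid = false  [terminal]
7. n6.val = 5  [terminal]
8. n7.wid = true  [terminal]
9. n4.wid = 19  [e.val * -2 + 29]
10. n8.idx = 15  [15]
11. n9.off = 27  [terminal]
12. n8.hot = 20  [S.idx + h.off - 22]
13. n8.sig = 14  [S.idx * -1 + 29]
14. n10.off = 18  [terminal]
15. n3.wid = 14  [S.hot - 6]
16. n11.off = -9  [terminal]
17. n2.wid = 20  [a.off + 29]
18. n12.live = false  [false]
19. n13.wid = 11  [11]
20. n13.mk = 1  [1]
21. n14.wid = true  [terminal]
22. n13.ok = true  [B.wid > 10]
23. n15.live = true  [B.ok or A₀.live]
24. n16.val = -7  [terminal]
25. n17.wid = -6  [-6]
26. n17.mk = -2  [e.val * 2 + 12]
27. n18.off = 19  [terminal]
28. n19.wid = -5  [terminal]
29. n17.ok = true  [h.off > 18]
30. n15.wid = 23  [e.val + 30]
31. n20.wid = 14  [terminal]
32. n12.wid = 23  [A₁.wid * 3 - 46]
33. n0.hot = 7  [A₁.wid + A₀.wid - 36]
34. n0.sig = 9  [9]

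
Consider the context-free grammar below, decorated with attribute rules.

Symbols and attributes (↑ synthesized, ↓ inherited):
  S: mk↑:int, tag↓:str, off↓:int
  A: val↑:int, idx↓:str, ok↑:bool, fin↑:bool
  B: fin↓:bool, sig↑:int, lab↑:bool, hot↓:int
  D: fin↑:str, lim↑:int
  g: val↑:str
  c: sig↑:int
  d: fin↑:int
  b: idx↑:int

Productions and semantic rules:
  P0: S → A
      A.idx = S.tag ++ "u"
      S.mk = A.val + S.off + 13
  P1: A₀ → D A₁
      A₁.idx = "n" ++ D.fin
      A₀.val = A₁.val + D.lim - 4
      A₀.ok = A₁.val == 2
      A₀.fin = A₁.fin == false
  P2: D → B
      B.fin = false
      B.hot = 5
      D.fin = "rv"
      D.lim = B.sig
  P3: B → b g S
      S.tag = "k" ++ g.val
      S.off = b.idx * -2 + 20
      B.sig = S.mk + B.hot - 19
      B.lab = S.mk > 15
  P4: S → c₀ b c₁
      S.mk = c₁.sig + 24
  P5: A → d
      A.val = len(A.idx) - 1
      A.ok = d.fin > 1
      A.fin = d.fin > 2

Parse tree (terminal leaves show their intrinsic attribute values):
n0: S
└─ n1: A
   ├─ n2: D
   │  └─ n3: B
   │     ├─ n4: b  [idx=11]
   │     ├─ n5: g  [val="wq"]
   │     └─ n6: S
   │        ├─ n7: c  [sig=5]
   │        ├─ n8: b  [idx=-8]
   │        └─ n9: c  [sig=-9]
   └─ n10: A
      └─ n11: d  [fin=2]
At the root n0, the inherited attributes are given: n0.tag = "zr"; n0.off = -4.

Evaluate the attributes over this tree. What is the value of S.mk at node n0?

8

1. n0.tag = "zr"  [given at root]
2. n0.off = -4  [given at root]
3. n1.idx = "zru"  [S.tag ++ "u"]
4. n3.fin = false  [false]
5. n3.hot = 5  [5]
6. n4.idx = 11  [terminal]
7. n5.val = "wq"  [terminal]
8. n6.tag = "kwq"  ["k" ++ g.val]
9. n6.off = -2  [b.idx * -2 + 20]
10. n7.sig = 5  [terminal]
11. n8.idx = -8  [terminal]
12. n9.sig = -9  [terminal]
13. n6.mk = 15  [c₁.sig + 24]
14. n3.sig = 1  [S.mk + B.hot - 19]
15. n3.lab = false  [S.mk > 15]
16. n2.fin = "rv"  ["rv"]
17. n2.lim = 1  [B.sig]
18. n10.idx = "nrv"  ["n" ++ D.fin]
19. n11.fin = 2  [terminal]
20. n10.val = 2  [len(A.idx) - 1]
21. n10.ok = true  [d.fin > 1]
22. n10.fin = false  [d.fin > 2]
23. n1.val = -1  [A₁.val + D.lim - 4]
24. n1.ok = true  [A₁.val == 2]
25. n1.fin = true  [A₁.fin == false]
26. n0.mk = 8  [A.val + S.off + 13]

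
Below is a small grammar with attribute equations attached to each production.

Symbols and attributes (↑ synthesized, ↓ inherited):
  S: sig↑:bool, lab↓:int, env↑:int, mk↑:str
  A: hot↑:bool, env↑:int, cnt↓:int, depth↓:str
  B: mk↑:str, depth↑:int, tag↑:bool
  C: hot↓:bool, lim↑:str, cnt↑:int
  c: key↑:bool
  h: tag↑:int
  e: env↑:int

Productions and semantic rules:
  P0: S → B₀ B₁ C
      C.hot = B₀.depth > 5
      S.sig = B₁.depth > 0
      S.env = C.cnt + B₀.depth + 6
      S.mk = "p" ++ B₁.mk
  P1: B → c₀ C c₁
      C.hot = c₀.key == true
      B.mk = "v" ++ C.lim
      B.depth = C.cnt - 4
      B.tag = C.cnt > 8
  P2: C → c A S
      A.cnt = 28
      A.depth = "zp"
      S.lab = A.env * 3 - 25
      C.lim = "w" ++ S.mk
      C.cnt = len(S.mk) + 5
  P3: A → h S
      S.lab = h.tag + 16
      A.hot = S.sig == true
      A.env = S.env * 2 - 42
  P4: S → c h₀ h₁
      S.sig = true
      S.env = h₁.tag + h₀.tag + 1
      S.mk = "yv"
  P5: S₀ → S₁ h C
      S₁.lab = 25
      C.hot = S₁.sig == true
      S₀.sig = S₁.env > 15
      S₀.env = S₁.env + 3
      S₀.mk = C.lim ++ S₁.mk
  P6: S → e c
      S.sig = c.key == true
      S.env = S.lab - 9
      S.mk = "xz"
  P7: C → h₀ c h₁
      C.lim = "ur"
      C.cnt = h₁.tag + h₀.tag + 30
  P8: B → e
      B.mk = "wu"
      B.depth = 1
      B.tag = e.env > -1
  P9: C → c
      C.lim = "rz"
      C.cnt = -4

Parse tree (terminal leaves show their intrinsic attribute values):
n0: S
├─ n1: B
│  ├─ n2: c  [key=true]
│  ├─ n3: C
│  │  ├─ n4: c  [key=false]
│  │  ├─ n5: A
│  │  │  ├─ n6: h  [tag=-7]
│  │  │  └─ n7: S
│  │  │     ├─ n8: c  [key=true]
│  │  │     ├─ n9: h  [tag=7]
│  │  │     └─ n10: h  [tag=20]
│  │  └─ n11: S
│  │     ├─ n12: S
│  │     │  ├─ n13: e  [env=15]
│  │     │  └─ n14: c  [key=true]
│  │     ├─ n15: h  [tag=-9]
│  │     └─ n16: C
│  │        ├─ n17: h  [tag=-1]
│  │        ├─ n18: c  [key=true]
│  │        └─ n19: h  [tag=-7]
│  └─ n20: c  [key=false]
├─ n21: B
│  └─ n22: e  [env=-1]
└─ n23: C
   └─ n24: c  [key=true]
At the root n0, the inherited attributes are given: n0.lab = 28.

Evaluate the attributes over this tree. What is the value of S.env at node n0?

1. n0.lab = 28  [given at root]
2. n2.key = true  [terminal]
3. n3.hot = true  [c₀.key == true]
4. n4.key = false  [terminal]
5. n5.cnt = 28  [28]
6. n5.depth = "zp"  ["zp"]
7. n6.tag = -7  [terminal]
8. n7.lab = 9  [h.tag + 16]
9. n8.key = true  [terminal]
10. n9.tag = 7  [terminal]
11. n10.tag = 20  [terminal]
12. n7.sig = true  [true]
13. n7.env = 28  [h₁.tag + h₀.tag + 1]
14. n7.mk = "yv"  ["yv"]
15. n5.hot = true  [S.sig == true]
16. n5.env = 14  [S.env * 2 - 42]
17. n11.lab = 17  [A.env * 3 - 25]
18. n12.lab = 25  [25]
19. n13.env = 15  [terminal]
20. n14.key = true  [terminal]
21. n12.sig = true  [c.key == true]
22. n12.env = 16  [S.lab - 9]
23. n12.mk = "xz"  ["xz"]
24. n15.tag = -9  [terminal]
25. n16.hot = true  [S₁.sig == true]
26. n17.tag = -1  [terminal]
27. n18.key = true  [terminal]
28. n19.tag = -7  [terminal]
29. n16.lim = "ur"  ["ur"]
30. n16.cnt = 22  [h₁.tag + h₀.tag + 30]
31. n11.sig = true  [S₁.env > 15]
32. n11.env = 19  [S₁.env + 3]
33. n11.mk = "urxz"  [C.lim ++ S₁.mk]
34. n3.lim = "wurxz"  ["w" ++ S.mk]
35. n3.cnt = 9  [len(S.mk) + 5]
36. n20.key = false  [terminal]
37. n1.mk = "vwurxz"  ["v" ++ C.lim]
38. n1.depth = 5  [C.cnt - 4]
39. n1.tag = true  [C.cnt > 8]
40. n22.env = -1  [terminal]
41. n21.mk = "wu"  ["wu"]
42. n21.depth = 1  [1]
43. n21.tag = false  [e.env > -1]
44. n23.hot = false  [B₀.depth > 5]
45. n24.key = true  [terminal]
46. n23.lim = "rz"  ["rz"]
47. n23.cnt = -4  [-4]
48. n0.sig = true  [B₁.depth > 0]
49. n0.env = 7  [C.cnt + B₀.depth + 6]
50. n0.mk = "pwu"  ["p" ++ B₁.mk]

7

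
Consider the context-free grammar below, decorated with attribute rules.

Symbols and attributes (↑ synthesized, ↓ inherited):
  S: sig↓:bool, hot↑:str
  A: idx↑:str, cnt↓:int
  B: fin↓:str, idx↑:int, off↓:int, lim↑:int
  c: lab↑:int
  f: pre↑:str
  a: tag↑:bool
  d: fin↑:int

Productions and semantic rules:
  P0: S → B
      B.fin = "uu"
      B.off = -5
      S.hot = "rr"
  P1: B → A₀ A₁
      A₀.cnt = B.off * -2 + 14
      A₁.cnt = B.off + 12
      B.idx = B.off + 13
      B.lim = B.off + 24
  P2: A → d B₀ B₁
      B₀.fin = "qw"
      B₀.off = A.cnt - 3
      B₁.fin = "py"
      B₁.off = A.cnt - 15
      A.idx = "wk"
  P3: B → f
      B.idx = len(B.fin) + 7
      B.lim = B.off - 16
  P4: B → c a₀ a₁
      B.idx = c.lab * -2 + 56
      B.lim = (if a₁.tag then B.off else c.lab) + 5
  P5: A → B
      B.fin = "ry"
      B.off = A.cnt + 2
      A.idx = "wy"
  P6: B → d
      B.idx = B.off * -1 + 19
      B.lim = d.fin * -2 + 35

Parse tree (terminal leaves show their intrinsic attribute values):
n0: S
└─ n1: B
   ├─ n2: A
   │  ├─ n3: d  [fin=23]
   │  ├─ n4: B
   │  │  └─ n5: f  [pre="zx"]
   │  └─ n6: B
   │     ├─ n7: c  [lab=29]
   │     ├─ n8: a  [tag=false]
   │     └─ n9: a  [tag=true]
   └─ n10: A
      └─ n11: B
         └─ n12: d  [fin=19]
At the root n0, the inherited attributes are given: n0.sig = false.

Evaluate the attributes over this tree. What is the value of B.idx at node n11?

1. n0.sig = false  [given at root]
2. n1.fin = "uu"  ["uu"]
3. n1.off = -5  [-5]
4. n2.cnt = 24  [B.off * -2 + 14]
5. n3.fin = 23  [terminal]
6. n4.fin = "qw"  ["qw"]
7. n4.off = 21  [A.cnt - 3]
8. n5.pre = "zx"  [terminal]
9. n4.idx = 9  [len(B.fin) + 7]
10. n4.lim = 5  [B.off - 16]
11. n6.fin = "py"  ["py"]
12. n6.off = 9  [A.cnt - 15]
13. n7.lab = 29  [terminal]
14. n8.tag = false  [terminal]
15. n9.tag = true  [terminal]
16. n6.idx = -2  [c.lab * -2 + 56]
17. n6.lim = 14  [(if a₁.tag then B.off else c.lab) + 5]
18. n2.idx = "wk"  ["wk"]
19. n10.cnt = 7  [B.off + 12]
20. n11.fin = "ry"  ["ry"]
21. n11.off = 9  [A.cnt + 2]
22. n12.fin = 19  [terminal]
23. n11.idx = 10  [B.off * -1 + 19]
24. n11.lim = -3  [d.fin * -2 + 35]
25. n10.idx = "wy"  ["wy"]
26. n1.idx = 8  [B.off + 13]
27. n1.lim = 19  [B.off + 24]
28. n0.hot = "rr"  ["rr"]

10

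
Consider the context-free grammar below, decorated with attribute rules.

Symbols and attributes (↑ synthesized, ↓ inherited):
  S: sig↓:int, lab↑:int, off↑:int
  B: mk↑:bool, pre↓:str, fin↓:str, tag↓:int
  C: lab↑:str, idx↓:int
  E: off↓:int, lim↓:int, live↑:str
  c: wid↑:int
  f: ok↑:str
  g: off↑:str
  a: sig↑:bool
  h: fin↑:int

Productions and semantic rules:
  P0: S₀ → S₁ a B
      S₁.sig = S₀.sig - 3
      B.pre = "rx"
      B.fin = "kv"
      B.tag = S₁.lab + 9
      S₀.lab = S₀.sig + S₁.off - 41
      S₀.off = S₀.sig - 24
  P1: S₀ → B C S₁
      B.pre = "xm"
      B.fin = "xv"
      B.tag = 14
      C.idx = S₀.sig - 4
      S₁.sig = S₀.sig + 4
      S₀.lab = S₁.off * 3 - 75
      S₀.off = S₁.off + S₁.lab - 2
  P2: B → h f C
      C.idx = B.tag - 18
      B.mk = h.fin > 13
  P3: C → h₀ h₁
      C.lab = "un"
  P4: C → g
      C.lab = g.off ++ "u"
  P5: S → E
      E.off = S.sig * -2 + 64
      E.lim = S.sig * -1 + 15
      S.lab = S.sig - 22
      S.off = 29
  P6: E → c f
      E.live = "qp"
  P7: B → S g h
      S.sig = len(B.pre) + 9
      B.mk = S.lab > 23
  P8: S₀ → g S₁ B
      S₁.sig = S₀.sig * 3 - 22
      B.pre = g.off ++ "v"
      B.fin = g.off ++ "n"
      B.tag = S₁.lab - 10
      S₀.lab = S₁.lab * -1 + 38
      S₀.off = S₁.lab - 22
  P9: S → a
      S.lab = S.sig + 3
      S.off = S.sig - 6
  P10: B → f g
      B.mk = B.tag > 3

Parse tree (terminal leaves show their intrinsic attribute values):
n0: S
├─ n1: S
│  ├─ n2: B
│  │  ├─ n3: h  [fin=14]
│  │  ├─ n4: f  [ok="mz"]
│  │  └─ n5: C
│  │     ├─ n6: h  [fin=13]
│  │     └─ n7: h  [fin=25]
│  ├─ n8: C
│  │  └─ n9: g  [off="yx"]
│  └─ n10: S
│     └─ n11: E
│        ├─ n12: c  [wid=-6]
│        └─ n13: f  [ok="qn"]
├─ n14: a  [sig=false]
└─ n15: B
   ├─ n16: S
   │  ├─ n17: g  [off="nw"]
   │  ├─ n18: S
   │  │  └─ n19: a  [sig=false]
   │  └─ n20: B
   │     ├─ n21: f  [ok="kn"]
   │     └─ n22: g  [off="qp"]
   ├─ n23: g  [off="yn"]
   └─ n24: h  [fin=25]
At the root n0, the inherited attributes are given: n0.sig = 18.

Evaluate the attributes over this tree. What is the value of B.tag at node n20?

1. n0.sig = 18  [given at root]
2. n1.sig = 15  [S₀.sig - 3]
3. n2.pre = "xm"  ["xm"]
4. n2.fin = "xv"  ["xv"]
5. n2.tag = 14  [14]
6. n3.fin = 14  [terminal]
7. n4.ok = "mz"  [terminal]
8. n5.idx = -4  [B.tag - 18]
9. n6.fin = 13  [terminal]
10. n7.fin = 25  [terminal]
11. n5.lab = "un"  ["un"]
12. n2.mk = true  [h.fin > 13]
13. n8.idx = 11  [S₀.sig - 4]
14. n9.off = "yx"  [terminal]
15. n8.lab = "yxu"  [g.off ++ "u"]
16. n10.sig = 19  [S₀.sig + 4]
17. n11.off = 26  [S.sig * -2 + 64]
18. n11.lim = -4  [S.sig * -1 + 15]
19. n12.wid = -6  [terminal]
20. n13.ok = "qn"  [terminal]
21. n11.live = "qp"  ["qp"]
22. n10.lab = -3  [S.sig - 22]
23. n10.off = 29  [29]
24. n1.lab = 12  [S₁.off * 3 - 75]
25. n1.off = 24  [S₁.off + S₁.lab - 2]
26. n14.sig = false  [terminal]
27. n15.pre = "rx"  ["rx"]
28. n15.fin = "kv"  ["kv"]
29. n15.tag = 21  [S₁.lab + 9]
30. n16.sig = 11  [len(B.pre) + 9]
31. n17.off = "nw"  [terminal]
32. n18.sig = 11  [S₀.sig * 3 - 22]
33. n19.sig = false  [terminal]
34. n18.lab = 14  [S.sig + 3]
35. n18.off = 5  [S.sig - 6]
36. n20.pre = "nwv"  [g.off ++ "v"]
37. n20.fin = "nwn"  [g.off ++ "n"]
38. n20.tag = 4  [S₁.lab - 10]
39. n21.ok = "kn"  [terminal]
40. n22.off = "qp"  [terminal]
41. n20.mk = true  [B.tag > 3]
42. n16.lab = 24  [S₁.lab * -1 + 38]
43. n16.off = -8  [S₁.lab - 22]
44. n23.off = "yn"  [terminal]
45. n24.fin = 25  [terminal]
46. n15.mk = true  [S.lab > 23]
47. n0.lab = 1  [S₀.sig + S₁.off - 41]
48. n0.off = -6  [S₀.sig - 24]

4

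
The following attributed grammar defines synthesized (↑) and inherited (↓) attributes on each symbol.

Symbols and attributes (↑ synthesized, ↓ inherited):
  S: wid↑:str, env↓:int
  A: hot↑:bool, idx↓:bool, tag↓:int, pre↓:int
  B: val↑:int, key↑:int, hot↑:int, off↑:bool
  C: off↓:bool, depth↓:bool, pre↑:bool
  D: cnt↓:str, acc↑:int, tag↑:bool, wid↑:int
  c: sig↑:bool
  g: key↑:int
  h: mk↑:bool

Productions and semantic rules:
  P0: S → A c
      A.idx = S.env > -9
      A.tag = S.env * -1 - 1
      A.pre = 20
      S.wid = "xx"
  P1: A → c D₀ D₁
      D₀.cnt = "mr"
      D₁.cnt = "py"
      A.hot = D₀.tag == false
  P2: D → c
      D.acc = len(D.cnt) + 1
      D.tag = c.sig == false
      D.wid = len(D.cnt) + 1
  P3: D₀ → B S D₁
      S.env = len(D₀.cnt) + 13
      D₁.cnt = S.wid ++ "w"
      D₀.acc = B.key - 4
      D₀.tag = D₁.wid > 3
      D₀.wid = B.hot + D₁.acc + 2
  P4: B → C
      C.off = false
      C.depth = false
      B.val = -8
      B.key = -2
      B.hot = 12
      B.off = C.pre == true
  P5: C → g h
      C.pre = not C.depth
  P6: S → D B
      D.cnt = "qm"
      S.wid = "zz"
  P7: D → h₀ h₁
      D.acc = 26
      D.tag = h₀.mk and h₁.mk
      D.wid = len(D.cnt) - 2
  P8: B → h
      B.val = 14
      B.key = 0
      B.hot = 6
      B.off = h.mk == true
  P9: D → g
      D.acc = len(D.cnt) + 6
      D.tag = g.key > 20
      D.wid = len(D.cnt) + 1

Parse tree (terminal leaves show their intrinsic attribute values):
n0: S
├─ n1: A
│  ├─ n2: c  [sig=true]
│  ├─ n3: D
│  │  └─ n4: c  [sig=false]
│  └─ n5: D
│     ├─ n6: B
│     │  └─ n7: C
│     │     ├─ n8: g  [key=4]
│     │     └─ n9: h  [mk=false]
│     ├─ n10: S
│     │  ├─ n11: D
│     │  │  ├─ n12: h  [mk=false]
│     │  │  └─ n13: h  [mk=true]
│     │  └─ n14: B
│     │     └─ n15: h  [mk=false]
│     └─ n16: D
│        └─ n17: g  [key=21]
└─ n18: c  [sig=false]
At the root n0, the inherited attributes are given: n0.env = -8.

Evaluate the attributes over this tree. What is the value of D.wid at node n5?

1. n0.env = -8  [given at root]
2. n1.idx = true  [S.env > -9]
3. n1.tag = 7  [S.env * -1 - 1]
4. n1.pre = 20  [20]
5. n2.sig = true  [terminal]
6. n3.cnt = "mr"  ["mr"]
7. n4.sig = false  [terminal]
8. n3.acc = 3  [len(D.cnt) + 1]
9. n3.tag = true  [c.sig == false]
10. n3.wid = 3  [len(D.cnt) + 1]
11. n5.cnt = "py"  ["py"]
12. n7.off = false  [false]
13. n7.depth = false  [false]
14. n8.key = 4  [terminal]
15. n9.mk = false  [terminal]
16. n7.pre = true  [not C.depth]
17. n6.val = -8  [-8]
18. n6.key = -2  [-2]
19. n6.hot = 12  [12]
20. n6.off = true  [C.pre == true]
21. n10.env = 15  [len(D₀.cnt) + 13]
22. n11.cnt = "qm"  ["qm"]
23. n12.mk = false  [terminal]
24. n13.mk = true  [terminal]
25. n11.acc = 26  [26]
26. n11.tag = false  [h₀.mk and h₁.mk]
27. n11.wid = 0  [len(D.cnt) - 2]
28. n15.mk = false  [terminal]
29. n14.val = 14  [14]
30. n14.key = 0  [0]
31. n14.hot = 6  [6]
32. n14.off = false  [h.mk == true]
33. n10.wid = "zz"  ["zz"]
34. n16.cnt = "zzw"  [S.wid ++ "w"]
35. n17.key = 21  [terminal]
36. n16.acc = 9  [len(D.cnt) + 6]
37. n16.tag = true  [g.key > 20]
38. n16.wid = 4  [len(D.cnt) + 1]
39. n5.acc = -6  [B.key - 4]
40. n5.tag = true  [D₁.wid > 3]
41. n5.wid = 23  [B.hot + D₁.acc + 2]
42. n1.hot = false  [D₀.tag == false]
43. n18.sig = false  [terminal]
44. n0.wid = "xx"  ["xx"]

23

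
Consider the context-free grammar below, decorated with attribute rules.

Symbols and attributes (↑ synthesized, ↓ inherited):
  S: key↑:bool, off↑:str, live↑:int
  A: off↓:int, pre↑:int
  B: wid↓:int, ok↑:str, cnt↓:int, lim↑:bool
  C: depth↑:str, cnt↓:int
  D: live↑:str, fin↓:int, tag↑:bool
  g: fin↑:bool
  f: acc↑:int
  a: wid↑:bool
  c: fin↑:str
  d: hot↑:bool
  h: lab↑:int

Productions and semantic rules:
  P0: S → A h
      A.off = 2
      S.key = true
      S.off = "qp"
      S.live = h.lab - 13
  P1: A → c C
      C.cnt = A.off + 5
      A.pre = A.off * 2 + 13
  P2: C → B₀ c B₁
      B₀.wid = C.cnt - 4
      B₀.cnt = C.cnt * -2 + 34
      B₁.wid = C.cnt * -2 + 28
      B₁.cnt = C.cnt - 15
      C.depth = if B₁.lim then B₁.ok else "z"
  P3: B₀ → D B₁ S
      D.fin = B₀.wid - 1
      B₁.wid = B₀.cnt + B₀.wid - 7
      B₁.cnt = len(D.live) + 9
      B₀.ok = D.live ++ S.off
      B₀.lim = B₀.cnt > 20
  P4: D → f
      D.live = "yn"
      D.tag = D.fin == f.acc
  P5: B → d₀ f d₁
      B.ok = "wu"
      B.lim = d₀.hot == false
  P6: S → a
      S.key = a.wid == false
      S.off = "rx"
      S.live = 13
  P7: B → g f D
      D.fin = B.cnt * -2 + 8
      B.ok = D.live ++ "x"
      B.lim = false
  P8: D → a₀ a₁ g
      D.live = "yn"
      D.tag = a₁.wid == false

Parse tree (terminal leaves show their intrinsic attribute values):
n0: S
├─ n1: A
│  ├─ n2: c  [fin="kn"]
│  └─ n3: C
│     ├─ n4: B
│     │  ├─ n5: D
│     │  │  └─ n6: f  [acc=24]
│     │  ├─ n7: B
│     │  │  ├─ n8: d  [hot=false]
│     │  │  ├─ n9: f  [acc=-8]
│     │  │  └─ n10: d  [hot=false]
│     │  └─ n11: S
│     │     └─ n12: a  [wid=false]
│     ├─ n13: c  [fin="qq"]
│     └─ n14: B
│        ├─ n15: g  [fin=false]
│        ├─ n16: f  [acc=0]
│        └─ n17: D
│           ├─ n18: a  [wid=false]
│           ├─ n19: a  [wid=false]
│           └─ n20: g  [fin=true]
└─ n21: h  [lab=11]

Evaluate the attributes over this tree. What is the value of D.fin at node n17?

1. n1.off = 2  [2]
2. n2.fin = "kn"  [terminal]
3. n3.cnt = 7  [A.off + 5]
4. n4.wid = 3  [C.cnt - 4]
5. n4.cnt = 20  [C.cnt * -2 + 34]
6. n5.fin = 2  [B₀.wid - 1]
7. n6.acc = 24  [terminal]
8. n5.live = "yn"  ["yn"]
9. n5.tag = false  [D.fin == f.acc]
10. n7.wid = 16  [B₀.cnt + B₀.wid - 7]
11. n7.cnt = 11  [len(D.live) + 9]
12. n8.hot = false  [terminal]
13. n9.acc = -8  [terminal]
14. n10.hot = false  [terminal]
15. n7.ok = "wu"  ["wu"]
16. n7.lim = true  [d₀.hot == false]
17. n12.wid = false  [terminal]
18. n11.key = true  [a.wid == false]
19. n11.off = "rx"  ["rx"]
20. n11.live = 13  [13]
21. n4.ok = "ynrx"  [D.live ++ S.off]
22. n4.lim = false  [B₀.cnt > 20]
23. n13.fin = "qq"  [terminal]
24. n14.wid = 14  [C.cnt * -2 + 28]
25. n14.cnt = -8  [C.cnt - 15]
26. n15.fin = false  [terminal]
27. n16.acc = 0  [terminal]
28. n17.fin = 24  [B.cnt * -2 + 8]
29. n18.wid = false  [terminal]
30. n19.wid = false  [terminal]
31. n20.fin = true  [terminal]
32. n17.live = "yn"  ["yn"]
33. n17.tag = true  [a₁.wid == false]
34. n14.ok = "ynx"  [D.live ++ "x"]
35. n14.lim = false  [false]
36. n3.depth = "z"  [if B₁.lim then B₁.ok else "z"]
37. n1.pre = 17  [A.off * 2 + 13]
38. n21.lab = 11  [terminal]
39. n0.key = true  [true]
40. n0.off = "qp"  ["qp"]
41. n0.live = -2  [h.lab - 13]

24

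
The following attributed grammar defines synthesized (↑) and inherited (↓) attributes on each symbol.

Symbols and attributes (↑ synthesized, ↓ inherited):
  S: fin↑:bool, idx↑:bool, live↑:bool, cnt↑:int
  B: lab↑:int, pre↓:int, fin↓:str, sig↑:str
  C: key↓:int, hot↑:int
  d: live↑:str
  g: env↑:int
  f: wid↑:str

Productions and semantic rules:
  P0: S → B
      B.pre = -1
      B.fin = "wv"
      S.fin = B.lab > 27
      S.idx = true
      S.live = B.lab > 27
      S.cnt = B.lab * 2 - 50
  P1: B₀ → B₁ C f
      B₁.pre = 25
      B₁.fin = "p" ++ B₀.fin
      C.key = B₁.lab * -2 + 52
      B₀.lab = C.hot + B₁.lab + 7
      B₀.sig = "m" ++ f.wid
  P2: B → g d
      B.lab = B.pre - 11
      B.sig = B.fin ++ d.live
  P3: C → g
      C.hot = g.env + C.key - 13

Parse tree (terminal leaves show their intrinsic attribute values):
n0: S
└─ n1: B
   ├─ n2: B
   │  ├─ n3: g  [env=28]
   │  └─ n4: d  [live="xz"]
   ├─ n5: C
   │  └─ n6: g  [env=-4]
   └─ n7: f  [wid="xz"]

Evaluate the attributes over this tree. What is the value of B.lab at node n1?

1. n1.pre = -1  [-1]
2. n1.fin = "wv"  ["wv"]
3. n2.pre = 25  [25]
4. n2.fin = "pwv"  ["p" ++ B₀.fin]
5. n3.env = 28  [terminal]
6. n4.live = "xz"  [terminal]
7. n2.lab = 14  [B.pre - 11]
8. n2.sig = "pwvxz"  [B.fin ++ d.live]
9. n5.key = 24  [B₁.lab * -2 + 52]
10. n6.env = -4  [terminal]
11. n5.hot = 7  [g.env + C.key - 13]
12. n7.wid = "xz"  [terminal]
13. n1.lab = 28  [C.hot + B₁.lab + 7]
14. n1.sig = "mxz"  ["m" ++ f.wid]
15. n0.fin = true  [B.lab > 27]
16. n0.idx = true  [true]
17. n0.live = true  [B.lab > 27]
18. n0.cnt = 6  [B.lab * 2 - 50]

28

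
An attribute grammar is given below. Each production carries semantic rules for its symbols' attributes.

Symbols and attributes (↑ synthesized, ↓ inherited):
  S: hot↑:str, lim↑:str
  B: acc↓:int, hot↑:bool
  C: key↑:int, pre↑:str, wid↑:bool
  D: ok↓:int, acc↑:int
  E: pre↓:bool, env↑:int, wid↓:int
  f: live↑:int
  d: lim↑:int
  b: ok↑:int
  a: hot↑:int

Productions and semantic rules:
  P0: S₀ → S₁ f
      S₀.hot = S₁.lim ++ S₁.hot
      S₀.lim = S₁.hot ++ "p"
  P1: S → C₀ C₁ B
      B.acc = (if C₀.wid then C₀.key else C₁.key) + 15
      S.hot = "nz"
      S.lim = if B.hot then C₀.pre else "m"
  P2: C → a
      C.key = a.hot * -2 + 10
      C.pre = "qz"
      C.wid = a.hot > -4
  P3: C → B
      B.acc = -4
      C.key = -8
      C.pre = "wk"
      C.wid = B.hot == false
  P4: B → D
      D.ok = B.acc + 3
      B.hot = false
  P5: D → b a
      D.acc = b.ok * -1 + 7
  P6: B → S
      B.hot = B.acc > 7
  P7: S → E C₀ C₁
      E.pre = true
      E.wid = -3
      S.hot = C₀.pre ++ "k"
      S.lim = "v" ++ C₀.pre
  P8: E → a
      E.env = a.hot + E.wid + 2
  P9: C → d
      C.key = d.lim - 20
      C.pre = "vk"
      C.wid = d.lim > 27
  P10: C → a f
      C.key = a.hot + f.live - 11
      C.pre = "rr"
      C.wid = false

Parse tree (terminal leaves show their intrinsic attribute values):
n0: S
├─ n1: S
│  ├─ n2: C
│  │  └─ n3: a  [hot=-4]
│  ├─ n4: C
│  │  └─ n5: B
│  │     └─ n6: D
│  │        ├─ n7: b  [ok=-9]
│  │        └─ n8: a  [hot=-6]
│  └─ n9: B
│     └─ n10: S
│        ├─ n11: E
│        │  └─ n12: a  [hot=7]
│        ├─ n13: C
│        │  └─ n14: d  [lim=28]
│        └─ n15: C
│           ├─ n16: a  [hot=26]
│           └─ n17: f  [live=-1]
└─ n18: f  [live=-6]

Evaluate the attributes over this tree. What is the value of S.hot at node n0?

1. n3.hot = -4  [terminal]
2. n2.key = 18  [a.hot * -2 + 10]
3. n2.pre = "qz"  ["qz"]
4. n2.wid = false  [a.hot > -4]
5. n5.acc = -4  [-4]
6. n6.ok = -1  [B.acc + 3]
7. n7.ok = -9  [terminal]
8. n8.hot = -6  [terminal]
9. n6.acc = 16  [b.ok * -1 + 7]
10. n5.hot = false  [false]
11. n4.key = -8  [-8]
12. n4.pre = "wk"  ["wk"]
13. n4.wid = true  [B.hot == false]
14. n9.acc = 7  [(if C₀.wid then C₀.key else C₁.key) + 15]
15. n11.pre = true  [true]
16. n11.wid = -3  [-3]
17. n12.hot = 7  [terminal]
18. n11.env = 6  [a.hot + E.wid + 2]
19. n14.lim = 28  [terminal]
20. n13.key = 8  [d.lim - 20]
21. n13.pre = "vk"  ["vk"]
22. n13.wid = true  [d.lim > 27]
23. n16.hot = 26  [terminal]
24. n17.live = -1  [terminal]
25. n15.key = 14  [a.hot + f.live - 11]
26. n15.pre = "rr"  ["rr"]
27. n15.wid = false  [false]
28. n10.hot = "vkk"  [C₀.pre ++ "k"]
29. n10.lim = "vvk"  ["v" ++ C₀.pre]
30. n9.hot = false  [B.acc > 7]
31. n1.hot = "nz"  ["nz"]
32. n1.lim = "m"  [if B.hot then C₀.pre else "m"]
33. n18.live = -6  [terminal]
34. n0.hot = "mnz"  [S₁.lim ++ S₁.hot]
35. n0.lim = "nzp"  [S₁.hot ++ "p"]

"mnz"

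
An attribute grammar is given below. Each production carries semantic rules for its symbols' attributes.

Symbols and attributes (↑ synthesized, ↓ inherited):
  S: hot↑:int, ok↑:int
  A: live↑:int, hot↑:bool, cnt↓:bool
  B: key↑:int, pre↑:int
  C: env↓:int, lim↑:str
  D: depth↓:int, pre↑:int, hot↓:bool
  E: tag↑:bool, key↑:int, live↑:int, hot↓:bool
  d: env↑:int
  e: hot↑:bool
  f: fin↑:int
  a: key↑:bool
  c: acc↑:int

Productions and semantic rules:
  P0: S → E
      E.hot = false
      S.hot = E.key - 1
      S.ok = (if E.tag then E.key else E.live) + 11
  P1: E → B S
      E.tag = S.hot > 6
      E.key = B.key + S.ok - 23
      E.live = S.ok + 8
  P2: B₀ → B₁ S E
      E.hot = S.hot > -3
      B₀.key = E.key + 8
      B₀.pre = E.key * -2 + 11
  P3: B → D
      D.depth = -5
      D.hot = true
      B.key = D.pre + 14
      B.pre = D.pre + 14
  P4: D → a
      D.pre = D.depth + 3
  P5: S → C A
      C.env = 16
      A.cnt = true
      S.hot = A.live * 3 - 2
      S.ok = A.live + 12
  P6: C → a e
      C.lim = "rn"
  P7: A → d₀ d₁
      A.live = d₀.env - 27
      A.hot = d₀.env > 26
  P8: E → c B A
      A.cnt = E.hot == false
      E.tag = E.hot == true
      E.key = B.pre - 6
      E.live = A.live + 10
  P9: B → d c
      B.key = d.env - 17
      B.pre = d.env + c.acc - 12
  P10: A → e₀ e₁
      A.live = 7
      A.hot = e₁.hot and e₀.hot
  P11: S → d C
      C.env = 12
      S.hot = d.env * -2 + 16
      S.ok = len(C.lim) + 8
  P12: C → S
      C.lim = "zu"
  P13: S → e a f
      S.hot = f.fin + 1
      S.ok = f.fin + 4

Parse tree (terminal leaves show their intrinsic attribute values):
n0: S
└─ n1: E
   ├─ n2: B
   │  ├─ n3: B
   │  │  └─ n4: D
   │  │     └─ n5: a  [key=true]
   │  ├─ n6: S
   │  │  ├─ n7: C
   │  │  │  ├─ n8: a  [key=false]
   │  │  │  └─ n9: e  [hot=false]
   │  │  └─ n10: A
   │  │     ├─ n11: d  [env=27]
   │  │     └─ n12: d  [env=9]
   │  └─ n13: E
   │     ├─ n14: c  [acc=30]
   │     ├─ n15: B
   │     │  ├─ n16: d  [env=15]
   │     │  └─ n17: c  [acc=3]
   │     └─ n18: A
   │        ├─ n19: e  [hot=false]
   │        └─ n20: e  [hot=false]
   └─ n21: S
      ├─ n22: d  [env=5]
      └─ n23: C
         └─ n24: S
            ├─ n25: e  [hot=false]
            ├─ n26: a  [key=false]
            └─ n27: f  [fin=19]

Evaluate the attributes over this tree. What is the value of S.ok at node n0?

1. n1.hot = false  [false]
2. n4.depth = -5  [-5]
3. n4.hot = true  [true]
4. n5.key = true  [terminal]
5. n4.pre = -2  [D.depth + 3]
6. n3.key = 12  [D.pre + 14]
7. n3.pre = 12  [D.pre + 14]
8. n7.env = 16  [16]
9. n8.key = false  [terminal]
10. n9.hot = false  [terminal]
11. n7.lim = "rn"  ["rn"]
12. n10.cnt = true  [true]
13. n11.env = 27  [terminal]
14. n12.env = 9  [terminal]
15. n10.live = 0  [d₀.env - 27]
16. n10.hot = true  [d₀.env > 26]
17. n6.hot = -2  [A.live * 3 - 2]
18. n6.ok = 12  [A.live + 12]
19. n13.hot = true  [S.hot > -3]
20. n14.acc = 30  [terminal]
21. n16.env = 15  [terminal]
22. n17.acc = 3  [terminal]
23. n15.key = -2  [d.env - 17]
24. n15.pre = 6  [d.env + c.acc - 12]
25. n18.cnt = false  [E.hot == false]
26. n19.hot = false  [terminal]
27. n20.hot = false  [terminal]
28. n18.live = 7  [7]
29. n18.hot = false  [e₁.hot and e₀.hot]
30. n13.tag = true  [E.hot == true]
31. n13.key = 0  [B.pre - 6]
32. n13.live = 17  [A.live + 10]
33. n2.key = 8  [E.key + 8]
34. n2.pre = 11  [E.key * -2 + 11]
35. n22.env = 5  [terminal]
36. n23.env = 12  [12]
37. n25.hot = false  [terminal]
38. n26.key = false  [terminal]
39. n27.fin = 19  [terminal]
40. n24.hot = 20  [f.fin + 1]
41. n24.ok = 23  [f.fin + 4]
42. n23.lim = "zu"  ["zu"]
43. n21.hot = 6  [d.env * -2 + 16]
44. n21.ok = 10  [len(C.lim) + 8]
45. n1.tag = false  [S.hot > 6]
46. n1.key = -5  [B.key + S.ok - 23]
47. n1.live = 18  [S.ok + 8]
48. n0.hot = -6  [E.key - 1]
49. n0.ok = 29  [(if E.tag then E.key else E.live) + 11]

29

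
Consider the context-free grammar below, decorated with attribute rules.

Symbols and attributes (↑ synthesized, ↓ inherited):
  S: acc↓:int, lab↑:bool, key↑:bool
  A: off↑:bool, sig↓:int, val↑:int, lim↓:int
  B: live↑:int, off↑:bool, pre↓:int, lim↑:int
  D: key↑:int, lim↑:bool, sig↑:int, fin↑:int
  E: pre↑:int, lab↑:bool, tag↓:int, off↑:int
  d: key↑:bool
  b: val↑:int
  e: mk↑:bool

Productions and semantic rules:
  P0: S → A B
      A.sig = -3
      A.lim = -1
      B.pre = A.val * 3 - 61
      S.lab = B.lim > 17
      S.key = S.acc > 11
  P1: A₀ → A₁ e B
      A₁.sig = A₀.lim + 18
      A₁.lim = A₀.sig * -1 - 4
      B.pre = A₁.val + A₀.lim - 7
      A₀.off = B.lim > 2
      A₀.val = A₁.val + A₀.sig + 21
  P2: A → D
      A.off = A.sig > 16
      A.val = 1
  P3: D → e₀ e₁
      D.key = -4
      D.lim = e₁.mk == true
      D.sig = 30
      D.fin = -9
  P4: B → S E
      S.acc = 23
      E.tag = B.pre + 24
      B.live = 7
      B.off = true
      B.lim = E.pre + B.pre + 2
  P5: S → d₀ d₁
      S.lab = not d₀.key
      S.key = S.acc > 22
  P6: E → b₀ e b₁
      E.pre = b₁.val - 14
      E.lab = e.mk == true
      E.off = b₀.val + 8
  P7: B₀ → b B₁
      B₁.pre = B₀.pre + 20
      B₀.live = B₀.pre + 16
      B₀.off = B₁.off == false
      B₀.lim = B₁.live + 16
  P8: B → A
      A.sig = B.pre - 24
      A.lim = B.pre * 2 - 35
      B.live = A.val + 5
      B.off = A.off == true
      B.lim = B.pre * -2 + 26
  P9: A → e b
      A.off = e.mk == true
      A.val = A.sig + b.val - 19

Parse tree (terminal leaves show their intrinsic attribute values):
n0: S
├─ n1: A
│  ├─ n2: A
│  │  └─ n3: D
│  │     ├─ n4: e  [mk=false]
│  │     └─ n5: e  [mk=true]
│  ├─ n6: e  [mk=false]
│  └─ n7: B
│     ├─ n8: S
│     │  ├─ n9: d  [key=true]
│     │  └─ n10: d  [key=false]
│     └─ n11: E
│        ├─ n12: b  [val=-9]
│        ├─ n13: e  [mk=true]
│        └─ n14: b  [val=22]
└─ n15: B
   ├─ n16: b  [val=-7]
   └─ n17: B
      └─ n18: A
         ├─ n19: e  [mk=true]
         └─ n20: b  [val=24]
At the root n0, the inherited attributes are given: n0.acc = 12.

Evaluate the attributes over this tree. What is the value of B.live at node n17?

1. n0.acc = 12  [given at root]
2. n1.sig = -3  [-3]
3. n1.lim = -1  [-1]
4. n2.sig = 17  [A₀.lim + 18]
5. n2.lim = -1  [A₀.sig * -1 - 4]
6. n4.mk = false  [terminal]
7. n5.mk = true  [terminal]
8. n3.key = -4  [-4]
9. n3.lim = true  [e₁.mk == true]
10. n3.sig = 30  [30]
11. n3.fin = -9  [-9]
12. n2.off = true  [A.sig > 16]
13. n2.val = 1  [1]
14. n6.mk = false  [terminal]
15. n7.pre = -7  [A₁.val + A₀.lim - 7]
16. n8.acc = 23  [23]
17. n9.key = true  [terminal]
18. n10.key = false  [terminal]
19. n8.lab = false  [not d₀.key]
20. n8.key = true  [S.acc > 22]
21. n11.tag = 17  [B.pre + 24]
22. n12.val = -9  [terminal]
23. n13.mk = true  [terminal]
24. n14.val = 22  [terminal]
25. n11.pre = 8  [b₁.val - 14]
26. n11.lab = true  [e.mk == true]
27. n11.off = -1  [b₀.val + 8]
28. n7.live = 7  [7]
29. n7.off = true  [true]
30. n7.lim = 3  [E.pre + B.pre + 2]
31. n1.off = true  [B.lim > 2]
32. n1.val = 19  [A₁.val + A₀.sig + 21]
33. n15.pre = -4  [A.val * 3 - 61]
34. n16.val = -7  [terminal]
35. n17.pre = 16  [B₀.pre + 20]
36. n18.sig = -8  [B.pre - 24]
37. n18.lim = -3  [B.pre * 2 - 35]
38. n19.mk = true  [terminal]
39. n20.val = 24  [terminal]
40. n18.off = true  [e.mk == true]
41. n18.val = -3  [A.sig + b.val - 19]
42. n17.live = 2  [A.val + 5]
43. n17.off = true  [A.off == true]
44. n17.lim = -6  [B.pre * -2 + 26]
45. n15.live = 12  [B₀.pre + 16]
46. n15.off = false  [B₁.off == false]
47. n15.lim = 18  [B₁.live + 16]
48. n0.lab = true  [B.lim > 17]
49. n0.key = true  [S.acc > 11]

2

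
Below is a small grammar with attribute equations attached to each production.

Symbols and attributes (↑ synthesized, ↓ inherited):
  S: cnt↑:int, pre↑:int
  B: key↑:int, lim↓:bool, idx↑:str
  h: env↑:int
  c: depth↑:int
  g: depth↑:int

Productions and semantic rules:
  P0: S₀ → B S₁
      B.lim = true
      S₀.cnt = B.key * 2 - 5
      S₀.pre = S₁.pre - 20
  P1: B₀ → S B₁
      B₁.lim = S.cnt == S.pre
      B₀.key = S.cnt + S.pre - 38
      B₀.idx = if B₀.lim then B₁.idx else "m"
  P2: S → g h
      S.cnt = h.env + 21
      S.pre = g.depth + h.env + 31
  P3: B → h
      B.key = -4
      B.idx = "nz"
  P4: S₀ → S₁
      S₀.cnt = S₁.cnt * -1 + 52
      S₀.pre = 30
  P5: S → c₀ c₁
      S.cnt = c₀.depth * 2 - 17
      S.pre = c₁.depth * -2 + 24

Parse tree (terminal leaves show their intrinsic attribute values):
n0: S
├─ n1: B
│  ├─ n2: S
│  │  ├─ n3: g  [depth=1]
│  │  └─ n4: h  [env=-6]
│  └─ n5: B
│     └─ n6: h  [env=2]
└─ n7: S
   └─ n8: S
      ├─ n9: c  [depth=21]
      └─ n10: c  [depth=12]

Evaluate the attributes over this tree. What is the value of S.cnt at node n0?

1. n1.lim = true  [true]
2. n3.depth = 1  [terminal]
3. n4.env = -6  [terminal]
4. n2.cnt = 15  [h.env + 21]
5. n2.pre = 26  [g.depth + h.env + 31]
6. n5.lim = false  [S.cnt == S.pre]
7. n6.env = 2  [terminal]
8. n5.key = -4  [-4]
9. n5.idx = "nz"  ["nz"]
10. n1.key = 3  [S.cnt + S.pre - 38]
11. n1.idx = "nz"  [if B₀.lim then B₁.idx else "m"]
12. n9.depth = 21  [terminal]
13. n10.depth = 12  [terminal]
14. n8.cnt = 25  [c₀.depth * 2 - 17]
15. n8.pre = 0  [c₁.depth * -2 + 24]
16. n7.cnt = 27  [S₁.cnt * -1 + 52]
17. n7.pre = 30  [30]
18. n0.cnt = 1  [B.key * 2 - 5]
19. n0.pre = 10  [S₁.pre - 20]

1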